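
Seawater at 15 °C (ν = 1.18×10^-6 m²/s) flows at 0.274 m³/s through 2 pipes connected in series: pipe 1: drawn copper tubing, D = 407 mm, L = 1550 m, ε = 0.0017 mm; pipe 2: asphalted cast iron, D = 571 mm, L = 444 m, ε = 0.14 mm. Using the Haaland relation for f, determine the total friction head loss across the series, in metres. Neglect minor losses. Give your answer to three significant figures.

H ≈ 11.3 m

Pipe 1: V = 2.106 m/s, Re = 7.26×10^5, ε/D = 4.18×10^-6, f = 0.01229, h_1 = f(L/D)V²/2g = 10.58 m
Pipe 2: V = 1.070 m/s, Re = 5.18×10^5, ε/D = 2.45×10^-4, f = 0.01566, h_2 = f(L/D)V²/2g = 0.7105 m
Series → Q common, losses add: H = Σh = 11.29 m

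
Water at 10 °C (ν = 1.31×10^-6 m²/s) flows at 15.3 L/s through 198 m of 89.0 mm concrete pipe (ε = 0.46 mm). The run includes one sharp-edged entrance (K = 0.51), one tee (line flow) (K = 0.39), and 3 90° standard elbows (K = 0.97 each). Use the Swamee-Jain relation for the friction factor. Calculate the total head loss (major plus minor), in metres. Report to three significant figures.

H_L ≈ 22.7 m

V = 4Q/(πD²) = 2.459 m/s; V²/2g = 0.3083 m
Re = 1.67×10^5, ε/D = 0.00517 → f = 0.03142 (Swamee-Jain)
Major: h_f = f(L/D)·V²/2g = 0.03142·2225·0.3083 = 21.55 m
Minor: ΣK = 3.81; h_m = ΣK·V²/2g = 1.175 m
Total H_L = 21.55 + 1.175 = 22.73 m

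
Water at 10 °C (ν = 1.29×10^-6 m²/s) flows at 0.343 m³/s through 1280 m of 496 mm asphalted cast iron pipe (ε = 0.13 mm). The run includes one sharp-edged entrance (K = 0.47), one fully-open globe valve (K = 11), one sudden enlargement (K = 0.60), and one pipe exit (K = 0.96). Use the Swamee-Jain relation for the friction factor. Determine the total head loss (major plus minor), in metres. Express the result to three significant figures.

H_L ≈ 8.61 m

V = 4Q/(πD²) = 1.775 m/s; V²/2g = 0.1606 m
Re = 6.83×10^5, ε/D = 2.62×10^-4 → f = 0.01573 (Swamee-Jain)
Major: h_f = f(L/D)·V²/2g = 0.01573·2581·0.1606 = 6.519 m
Minor: ΣK = 13.0; h_m = ΣK·V²/2g = 2.093 m
Total H_L = 6.519 + 2.093 = 8.612 m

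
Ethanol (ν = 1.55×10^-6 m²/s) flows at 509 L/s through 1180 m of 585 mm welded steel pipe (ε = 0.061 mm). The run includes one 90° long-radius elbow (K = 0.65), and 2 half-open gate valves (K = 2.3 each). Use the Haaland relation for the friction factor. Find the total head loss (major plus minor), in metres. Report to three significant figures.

V = 4Q/(πD²) = 1.894 m/s; V²/2g = 0.1828 m
Re = 7.15×10^5, ε/D = 1.04×10^-4 → f = 0.01379 (Haaland)
Major: h_f = f(L/D)·V²/2g = 0.01379·2017·0.1828 = 5.083 m
Minor: ΣK = 5.25; h_m = ΣK·V²/2g = 0.9596 m
Total H_L = 5.083 + 0.9596 = 6.043 m

H_L ≈ 6.04 m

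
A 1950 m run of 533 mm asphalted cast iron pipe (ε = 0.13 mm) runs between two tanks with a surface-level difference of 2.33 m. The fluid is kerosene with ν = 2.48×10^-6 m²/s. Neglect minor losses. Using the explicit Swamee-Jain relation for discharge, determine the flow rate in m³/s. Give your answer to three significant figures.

Q ≈ 0.188 m³/s

Swamee-Jain (Type II): Q = -0.965·√(gD⁵h_f/L)·ln[ε/(3.7D) + √(3.17ν²L/(gD³h_f))]
√(gD⁵h_f/L) = √(9.81·0.533⁵·2.33/1950) = 0.02246
ε/(3.7D) = 6.59×10^-5; √(3.17ν²L/(gD³h_f)) = 1.05×10^-4
Q = -0.965·0.02246·ln(1.707×10^-4) = 0.1880 m³/s
Check: V = 0.843 m/s, Re = 1.81×10^5, f = 0.01765, h_f = 2.34 m ≈ 2.33 m ✓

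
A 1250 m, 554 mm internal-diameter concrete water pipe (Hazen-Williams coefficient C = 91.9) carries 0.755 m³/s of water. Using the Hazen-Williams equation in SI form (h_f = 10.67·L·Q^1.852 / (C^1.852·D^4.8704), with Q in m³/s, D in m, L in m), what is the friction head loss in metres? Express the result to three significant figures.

h_f ≈ 32.5 m

h_f = 10.67·1250·0.755^1.852 / (91.9^1.852·0.554^4.8704) = 32.52 m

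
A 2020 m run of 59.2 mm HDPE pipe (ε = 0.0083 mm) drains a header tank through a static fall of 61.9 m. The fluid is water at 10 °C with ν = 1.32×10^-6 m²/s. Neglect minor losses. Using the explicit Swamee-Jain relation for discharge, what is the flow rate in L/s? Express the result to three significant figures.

Swamee-Jain (Type II): Q = -0.965·√(gD⁵h_f/L)·ln[ε/(3.7D) + √(3.17ν²L/(gD³h_f))]
√(gD⁵h_f/L) = √(9.81·0.0592⁵·61.9/2020) = 4.675×10^-4
ε/(3.7D) = 3.79×10^-5; √(3.17ν²L/(gD³h_f)) = 2.98×10^-4
Q = -0.965·4.675×10^-4·ln(3.355×10^-4) = 0.003609 m³/s
Check: V = 1.31 m/s, Re = 5.88×10^4, f = 0.02063, h_f = 61.7 m ≈ 61.9 m ✓

Q ≈ 3.61 L/s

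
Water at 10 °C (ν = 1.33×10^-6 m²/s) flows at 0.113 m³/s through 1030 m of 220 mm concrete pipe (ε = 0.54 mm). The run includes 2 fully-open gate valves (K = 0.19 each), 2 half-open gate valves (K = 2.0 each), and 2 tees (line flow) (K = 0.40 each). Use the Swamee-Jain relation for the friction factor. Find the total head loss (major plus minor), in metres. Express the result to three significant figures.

H_L ≈ 55.4 m

V = 4Q/(πD²) = 2.973 m/s; V²/2g = 0.4504 m
Re = 4.92×10^5, ε/D = 0.00245 → f = 0.02518 (Swamee-Jain)
Major: h_f = f(L/D)·V²/2g = 0.02518·4682·0.4504 = 53.10 m
Minor: ΣK = 5.18; h_m = ΣK·V²/2g = 2.333 m
Total H_L = 53.10 + 2.333 = 55.43 m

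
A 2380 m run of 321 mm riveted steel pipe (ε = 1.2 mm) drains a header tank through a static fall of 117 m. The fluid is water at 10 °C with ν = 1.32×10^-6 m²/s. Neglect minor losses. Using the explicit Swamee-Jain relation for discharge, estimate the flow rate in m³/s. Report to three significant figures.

Q ≈ 0.269 m³/s

Swamee-Jain (Type II): Q = -0.965·√(gD⁵h_f/L)·ln[ε/(3.7D) + √(3.17ν²L/(gD³h_f))]
√(gD⁵h_f/L) = √(9.81·0.321⁵·117/2380) = 0.04054
ε/(3.7D) = 0.00101; √(3.17ν²L/(gD³h_f)) = 1.86×10^-5
Q = -0.965·0.04054·ln(0.001029) = 0.2691 m³/s
Check: V = 3.33 m/s, Re = 8.09×10^5, f = 0.02808, h_f = 117 m ≈ 117 m ✓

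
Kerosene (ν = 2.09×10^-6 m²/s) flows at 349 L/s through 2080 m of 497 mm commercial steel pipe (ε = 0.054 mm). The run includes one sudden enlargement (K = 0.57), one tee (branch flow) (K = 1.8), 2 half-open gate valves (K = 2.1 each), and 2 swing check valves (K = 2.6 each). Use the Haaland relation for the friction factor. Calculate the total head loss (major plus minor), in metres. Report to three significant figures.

V = 4Q/(πD²) = 1.799 m/s; V²/2g = 0.1649 m
Re = 4.28×10^5, ε/D = 1.09×10^-4 → f = 0.01462 (Haaland)
Major: h_f = f(L/D)·V²/2g = 0.01462·4185·0.1649 = 10.09 m
Minor: ΣK = 11.8; h_m = ΣK·V²/2g = 1.941 m
Total H_L = 10.09 + 1.941 = 12.04 m

H_L ≈ 12.0 m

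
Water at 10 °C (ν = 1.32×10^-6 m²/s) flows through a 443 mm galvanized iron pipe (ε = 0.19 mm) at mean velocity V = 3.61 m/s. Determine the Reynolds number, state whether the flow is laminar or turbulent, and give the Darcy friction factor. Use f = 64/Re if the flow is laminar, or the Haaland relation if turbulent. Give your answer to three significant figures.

Re ≈ 1.21×10^6; turbulent; f ≈ 0.0166

Re = VD/ν = 3.610·0.443/1.32×10^-6 = 1.21×10^6
Re > 4000 → turbulent; ε/D = 4.29×10^-4
Haaland: f = 0.01658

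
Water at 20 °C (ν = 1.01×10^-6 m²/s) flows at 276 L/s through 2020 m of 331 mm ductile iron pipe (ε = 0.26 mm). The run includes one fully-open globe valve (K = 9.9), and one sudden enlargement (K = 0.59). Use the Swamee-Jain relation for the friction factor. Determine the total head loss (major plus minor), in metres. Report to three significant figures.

V = 4Q/(πD²) = 3.207 m/s; V²/2g = 0.5244 m
Re = 1.05×10^6, ε/D = 7.85×10^-4 → f = 0.01897 (Swamee-Jain)
Major: h_f = f(L/D)·V²/2g = 0.01897·6103·0.5244 = 60.70 m
Minor: ΣK = 10.5; h_m = ΣK·V²/2g = 5.501 m
Total H_L = 60.70 + 5.501 = 66.20 m

H_L ≈ 66.2 m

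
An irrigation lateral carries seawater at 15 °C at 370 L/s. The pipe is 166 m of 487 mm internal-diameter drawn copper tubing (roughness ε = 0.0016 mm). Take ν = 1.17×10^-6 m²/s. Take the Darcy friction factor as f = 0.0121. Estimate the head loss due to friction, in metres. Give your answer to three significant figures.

V = 4Q/(πD²) = 4·0.370/(π·0.487²) = 1.986 m/s
h_f = f(L/D)V²/(2g) = 0.01210·(166/0.487)·1.986²/(2·9.81) = 0.8294 m

h_f ≈ 0.829 m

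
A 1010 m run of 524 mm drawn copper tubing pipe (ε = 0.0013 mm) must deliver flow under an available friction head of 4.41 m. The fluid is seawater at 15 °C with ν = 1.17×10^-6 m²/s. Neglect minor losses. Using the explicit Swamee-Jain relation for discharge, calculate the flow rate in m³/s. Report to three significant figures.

Swamee-Jain (Type II): Q = -0.965·√(gD⁵h_f/L)·ln[ε/(3.7D) + √(3.17ν²L/(gD³h_f))]
√(gD⁵h_f/L) = √(9.81·0.524⁵·4.41/1010) = 0.04114
ε/(3.7D) = 6.71×10^-7; √(3.17ν²L/(gD³h_f)) = 2.65×10^-5
Q = -0.965·0.04114·ln(2.721×10^-5) = 0.4173 m³/s
Check: V = 1.94 m/s, Re = 8.67×10^5, f = 0.01195, h_f = 4.40 m ≈ 4.41 m ✓

Q ≈ 0.417 m³/s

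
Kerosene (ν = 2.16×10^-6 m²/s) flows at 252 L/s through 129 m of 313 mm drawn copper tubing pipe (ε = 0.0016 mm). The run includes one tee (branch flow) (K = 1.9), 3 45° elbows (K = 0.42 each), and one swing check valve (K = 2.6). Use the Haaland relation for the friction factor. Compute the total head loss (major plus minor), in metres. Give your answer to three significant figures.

V = 4Q/(πD²) = 3.275 m/s; V²/2g = 0.5467 m
Re = 4.75×10^5, ε/D = 5.11×10^-6 → f = 0.01324 (Haaland)
Major: h_f = f(L/D)·V²/2g = 0.01324·412.1·0.5467 = 2.983 m
Minor: ΣK = 5.76; h_m = ΣK·V²/2g = 3.149 m
Total H_L = 2.983 + 3.149 = 6.132 m

H_L ≈ 6.13 m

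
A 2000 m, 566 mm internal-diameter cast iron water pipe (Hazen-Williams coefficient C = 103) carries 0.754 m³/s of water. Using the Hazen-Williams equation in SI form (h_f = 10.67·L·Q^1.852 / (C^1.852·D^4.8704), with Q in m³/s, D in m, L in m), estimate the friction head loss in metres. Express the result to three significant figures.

h_f = 10.67·2000·0.754^1.852 / (103^1.852·0.566^4.8704) = 37.86 m

h_f ≈ 37.9 m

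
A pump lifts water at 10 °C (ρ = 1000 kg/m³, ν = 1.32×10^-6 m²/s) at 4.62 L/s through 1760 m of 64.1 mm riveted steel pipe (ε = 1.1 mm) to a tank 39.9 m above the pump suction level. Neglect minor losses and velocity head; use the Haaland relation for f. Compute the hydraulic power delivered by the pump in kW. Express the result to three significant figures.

P_hyd ≈ 7.86 kW

V = 4Q/(πD²) = 1.432 m/s; Re = 6.95×10^4; ε/D = 0.0172; f = 0.04659
h_f = f(L/D)V²/2g = 133.6 m
Total head H = z + h_f = 39.9 + 133.6 = 173.5 m
P_hyd = ρgQH = 1000·9.81·0.00462·173.5 = 7.865 kW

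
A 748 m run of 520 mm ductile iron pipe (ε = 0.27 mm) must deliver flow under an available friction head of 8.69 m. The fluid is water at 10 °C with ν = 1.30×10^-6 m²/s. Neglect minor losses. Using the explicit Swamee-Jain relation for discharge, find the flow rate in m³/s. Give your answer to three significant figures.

Swamee-Jain (Type II): Q = -0.965·√(gD⁵h_f/L)·ln[ε/(3.7D) + √(3.17ν²L/(gD³h_f))]
√(gD⁵h_f/L) = √(9.81·0.520⁵·8.69/748) = 0.06583
ε/(3.7D) = 1.40×10^-4; √(3.17ν²L/(gD³h_f)) = 1.83×10^-5
Q = -0.965·0.06583·ln(1.586×10^-4) = 0.5558 m³/s
Check: V = 2.62 m/s, Re = 1.05×10^6, f = 0.01741, h_f = 8.74 m ≈ 8.69 m ✓

Q ≈ 0.556 m³/s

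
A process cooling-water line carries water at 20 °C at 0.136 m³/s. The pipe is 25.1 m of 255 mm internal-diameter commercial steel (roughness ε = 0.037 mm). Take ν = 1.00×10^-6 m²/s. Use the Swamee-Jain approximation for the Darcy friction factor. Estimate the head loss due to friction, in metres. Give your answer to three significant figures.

V = 4Q/(πD²) = 4·0.136/(π·0.255²) = 2.663 m/s
Re = VD/ν = 2.663·0.255/1.00×10^-6 = 6.79×10^5 → turbulent
ε/D = 0.037/255 = 1.45×10^-4
Swamee-Jain: f = 0.01455
h_f = f(L/D)V²/(2g) = 0.01455·(25.1/0.255)·2.663²/(2·9.81) = 0.5176 m

h_f ≈ 0.518 m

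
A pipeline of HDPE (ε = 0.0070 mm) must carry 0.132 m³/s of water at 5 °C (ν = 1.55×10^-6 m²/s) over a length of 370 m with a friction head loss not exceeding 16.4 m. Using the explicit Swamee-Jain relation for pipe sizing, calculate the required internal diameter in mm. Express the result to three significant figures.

Swamee-Jain (Type III): D = 0.66·[ε^1.25·(LQ²/(gh_f))^4.75 + ν·Q^9.4·(L/(gh_f))^5.2]^0.04
LQ²/(gh_f) = 0.04007; L/(gh_f) = 2.300
Term 1 = ε^1.25·(…)^4.75 = 8.31×10^-14; Term 2 = ν·Q^9.4·(…)^5.2 = 6.38×10^-13
D = 0.66·(8.31×10^-14 + 6.38×10^-13)^0.04 = 0.2157 m = 216 mm
Check: V = 3.61 m/s, Re = 5.03×10^5, f = 0.01358, h_f = 15.5 m ≈ 16.4 m ✓

D ≈ 216 mm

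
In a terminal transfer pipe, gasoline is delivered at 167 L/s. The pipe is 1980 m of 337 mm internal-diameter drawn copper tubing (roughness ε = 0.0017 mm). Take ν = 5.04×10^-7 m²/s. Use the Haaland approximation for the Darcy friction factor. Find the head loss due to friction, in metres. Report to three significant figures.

V = 4Q/(πD²) = 4·0.167/(π·0.337²) = 1.872 m/s
Re = VD/ν = 1.872·0.337/5.04×10^-7 = 1.25×10^6 → turbulent
ε/D = 0.0017/337 = 5.04×10^-6
Haaland: f = 0.01126
h_f = f(L/D)V²/(2g) = 0.01126·(1980/0.337)·1.872²/(2·9.81) = 11.82 m

h_f ≈ 11.8 m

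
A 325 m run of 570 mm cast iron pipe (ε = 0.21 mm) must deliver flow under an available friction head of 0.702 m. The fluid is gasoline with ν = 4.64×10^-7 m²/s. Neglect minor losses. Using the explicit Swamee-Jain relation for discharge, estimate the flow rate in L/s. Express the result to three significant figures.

Swamee-Jain (Type II): Q = -0.965·√(gD⁵h_f/L)·ln[ε/(3.7D) + √(3.17ν²L/(gD³h_f))]
√(gD⁵h_f/L) = √(9.81·0.570⁵·0.702/325) = 0.03571
ε/(3.7D) = 9.96×10^-5; √(3.17ν²L/(gD³h_f)) = 1.32×10^-5
Q = -0.965·0.03571·ln(1.128×10^-4) = 0.3132 m³/s
Check: V = 1.23 m/s, Re = 1.51×10^6, f = 0.01612, h_f = 0.706 m ≈ 0.702 m ✓

Q ≈ 313 L/s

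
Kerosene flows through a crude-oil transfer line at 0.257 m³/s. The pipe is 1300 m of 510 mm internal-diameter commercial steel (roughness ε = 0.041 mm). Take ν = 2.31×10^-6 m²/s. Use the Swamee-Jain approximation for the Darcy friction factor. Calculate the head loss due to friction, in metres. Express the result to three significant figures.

h_f ≈ 3.17 m

V = 4Q/(πD²) = 4·0.257/(π·0.510²) = 1.258 m/s
Re = VD/ν = 1.258·0.510/2.31×10^-6 = 2.78×10^5 → turbulent
ε/D = 0.041/510 = 8.04×10^-5
Swamee-Jain: f = 0.01542
h_f = f(L/D)V²/(2g) = 0.01542·(1300/0.510)·1.258²/(2·9.81) = 3.171 m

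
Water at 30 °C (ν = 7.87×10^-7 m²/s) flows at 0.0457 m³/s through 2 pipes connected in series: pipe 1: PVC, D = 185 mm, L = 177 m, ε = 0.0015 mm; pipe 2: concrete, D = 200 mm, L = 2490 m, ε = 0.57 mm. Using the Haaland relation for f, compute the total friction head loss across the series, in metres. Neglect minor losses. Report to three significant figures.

H ≈ 37.1 m

Pipe 1: V = 1.700 m/s, Re = 4.00×10^5, ε/D = 8.11×10^-6, f = 0.01368, h_1 = f(L/D)V²/2g = 1.928 m
Pipe 2: V = 1.455 m/s, Re = 3.70×10^5, ε/D = 0.00285, f = 0.02618, h_2 = f(L/D)V²/2g = 35.16 m
Series → Q common, losses add: H = Σh = 37.09 m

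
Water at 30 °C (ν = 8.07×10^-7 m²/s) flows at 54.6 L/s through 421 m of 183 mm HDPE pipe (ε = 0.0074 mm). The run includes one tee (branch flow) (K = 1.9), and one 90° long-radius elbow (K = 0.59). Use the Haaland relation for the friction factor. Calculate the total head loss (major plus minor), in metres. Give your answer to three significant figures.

H_L ≈ 7.46 m

V = 4Q/(πD²) = 2.076 m/s; V²/2g = 0.2196 m
Re = 4.71×10^5, ε/D = 4.04×10^-5 → f = 0.01368 (Haaland)
Major: h_f = f(L/D)·V²/2g = 0.01368·2301·0.2196 = 6.911 m
Minor: ΣK = 2.49; h_m = ΣK·V²/2g = 0.5469 m
Total H_L = 6.911 + 0.5469 = 7.458 m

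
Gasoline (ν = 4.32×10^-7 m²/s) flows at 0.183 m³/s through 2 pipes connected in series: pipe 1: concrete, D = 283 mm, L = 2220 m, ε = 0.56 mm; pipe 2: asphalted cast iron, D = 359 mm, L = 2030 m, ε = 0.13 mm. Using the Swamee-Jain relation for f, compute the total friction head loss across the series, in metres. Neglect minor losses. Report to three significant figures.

Pipe 1: V = 2.909 m/s, Re = 1.91×10^6, ε/D = 0.00198, f = 0.02350, h_1 = f(L/D)V²/2g = 79.53 m
Pipe 2: V = 1.808 m/s, Re = 1.50×10^6, ε/D = 3.62×10^-4, f = 0.01607, h_2 = f(L/D)V²/2g = 15.14 m
Series → Q common, losses add: H = Σh = 94.67 m

H ≈ 94.7 m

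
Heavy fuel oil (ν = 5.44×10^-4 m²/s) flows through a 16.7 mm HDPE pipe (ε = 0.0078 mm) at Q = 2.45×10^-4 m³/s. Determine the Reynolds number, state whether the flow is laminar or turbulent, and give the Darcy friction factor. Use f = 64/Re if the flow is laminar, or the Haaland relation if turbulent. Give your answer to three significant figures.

V = 4Q/(πD²) = 1.119 m/s
Re = VD/ν = 1.119·0.0167/5.44×10^-4 = 34.3
Re < 2300 → laminar → f = 64/Re = 1.864

Re ≈ 34.3; laminar; f = 64/Re ≈ 1.86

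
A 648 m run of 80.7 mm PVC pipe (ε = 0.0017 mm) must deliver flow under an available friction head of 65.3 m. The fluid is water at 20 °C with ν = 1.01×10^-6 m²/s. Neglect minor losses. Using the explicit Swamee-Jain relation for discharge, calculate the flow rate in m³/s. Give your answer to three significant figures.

Swamee-Jain (Type II): Q = -0.965·√(gD⁵h_f/L)·ln[ε/(3.7D) + √(3.17ν²L/(gD³h_f))]
√(gD⁵h_f/L) = √(9.81·0.0807⁵·65.3/648) = 0.001839
ε/(3.7D) = 5.69×10^-6; √(3.17ν²L/(gD³h_f)) = 7.89×10^-5
Q = -0.965·0.001839·ln(8.459×10^-5) = 0.01665 m³/s
Check: V = 3.25 m/s, Re = 2.60×10^5, f = 0.01499, h_f = 65.0 m ≈ 65.3 m ✓

Q ≈ 0.0166 m³/s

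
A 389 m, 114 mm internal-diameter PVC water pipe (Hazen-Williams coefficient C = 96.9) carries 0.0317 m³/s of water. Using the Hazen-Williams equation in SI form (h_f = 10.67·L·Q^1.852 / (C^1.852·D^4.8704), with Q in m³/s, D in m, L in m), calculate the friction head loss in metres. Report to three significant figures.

h_f ≈ 57.1 m

h_f = 10.67·389·0.0317^1.852 / (96.9^1.852·0.114^4.8704) = 57.10 m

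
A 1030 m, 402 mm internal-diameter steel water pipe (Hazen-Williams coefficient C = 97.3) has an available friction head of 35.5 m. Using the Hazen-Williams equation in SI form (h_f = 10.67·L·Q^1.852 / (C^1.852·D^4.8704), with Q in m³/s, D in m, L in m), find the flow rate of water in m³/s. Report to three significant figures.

Q ≈ 0.400 m³/s

Rearranging: Q = [h_f·C^1.852·D^4.8704 / (10.67·L)]^(1/1.852)
Q = [35.5·97.3^1.852·0.402^4.8704 / (10.67·1030)]^0.540 = 0.4003 m³/s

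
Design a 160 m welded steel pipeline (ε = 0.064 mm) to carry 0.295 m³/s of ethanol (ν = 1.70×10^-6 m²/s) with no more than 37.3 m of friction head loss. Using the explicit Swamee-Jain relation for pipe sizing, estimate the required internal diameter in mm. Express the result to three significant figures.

Swamee-Jain (Type III): D = 0.66·[ε^1.25·(LQ²/(gh_f))^4.75 + ν·Q^9.4·(L/(gh_f))^5.2]^0.04
LQ²/(gh_f) = 0.03805; L/(gh_f) = 0.4373
Term 1 = ε^1.25·(…)^4.75 = 1.03×10^-12; Term 2 = ν·Q^9.4·(…)^5.2 = 2.39×10^-13
D = 0.66·(1.03×10^-12 + 2.39×10^-13)^0.04 = 0.2207 m = 221 mm
Check: V = 7.71 m/s, Re = 1.00×10^6, f = 0.01567, h_f = 34.4 m ≈ 37.3 m ✓

D ≈ 221 mm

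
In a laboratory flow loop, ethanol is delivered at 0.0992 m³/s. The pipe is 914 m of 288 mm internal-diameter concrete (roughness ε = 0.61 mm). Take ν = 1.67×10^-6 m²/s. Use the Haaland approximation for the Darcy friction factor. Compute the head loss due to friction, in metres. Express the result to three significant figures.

h_f ≈ 9.16 m

V = 4Q/(πD²) = 4·0.0992/(π·0.288²) = 1.523 m/s
Re = VD/ν = 1.523·0.288/1.67×10^-6 = 2.63×10^5 → turbulent
ε/D = 0.61/288 = 0.00212
Haaland: f = 0.02441
h_f = f(L/D)V²/(2g) = 0.02441·(914/0.288)·1.523²/(2·9.81) = 9.156 m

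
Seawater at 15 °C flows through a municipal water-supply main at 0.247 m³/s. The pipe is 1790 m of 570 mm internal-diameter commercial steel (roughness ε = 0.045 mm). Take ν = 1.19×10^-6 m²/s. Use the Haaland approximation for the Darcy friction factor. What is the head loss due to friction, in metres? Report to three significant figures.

V = 4Q/(πD²) = 4·0.247/(π·0.570²) = 0.9680 m/s
Re = VD/ν = 0.9680·0.570/1.19×10^-6 = 4.64×10^5 → turbulent
ε/D = 0.045/570 = 7.89×10^-5
Haaland: f = 0.01416
h_f = f(L/D)V²/(2g) = 0.01416·(1790/0.570)·0.9680²/(2·9.81) = 2.123 m

h_f ≈ 2.12 m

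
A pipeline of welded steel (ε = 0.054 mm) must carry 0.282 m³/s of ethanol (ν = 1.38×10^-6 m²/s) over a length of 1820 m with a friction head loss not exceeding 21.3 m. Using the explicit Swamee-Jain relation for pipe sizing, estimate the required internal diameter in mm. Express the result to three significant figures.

Swamee-Jain (Type III): D = 0.66·[ε^1.25·(LQ²/(gh_f))^4.75 + ν·Q^9.4·(L/(gh_f))^5.2]^0.04
LQ²/(gh_f) = 0.6927; L/(gh_f) = 8.710
Term 1 = ε^1.25·(…)^4.75 = 8.09×10^-7; Term 2 = ν·Q^9.4·(…)^5.2 = 7.25×10^-7
D = 0.66·(8.09×10^-7 + 7.25×10^-7)^0.04 = 0.3863 m = 386 mm
Check: V = 2.41 m/s, Re = 6.73×10^5, f = 0.01450, h_f = 20.1 m ≈ 21.3 m ✓

D ≈ 386 mm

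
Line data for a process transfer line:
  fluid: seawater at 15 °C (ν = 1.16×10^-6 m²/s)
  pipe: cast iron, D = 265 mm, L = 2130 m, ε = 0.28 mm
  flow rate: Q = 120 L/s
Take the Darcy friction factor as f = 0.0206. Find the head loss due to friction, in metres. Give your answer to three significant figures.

V = 4Q/(πD²) = 4·0.120/(π·0.265²) = 2.176 m/s
h_f = f(L/D)V²/(2g) = 0.02060·(2130/0.265)·2.176²/(2·9.81) = 39.95 m

h_f ≈ 39.9 m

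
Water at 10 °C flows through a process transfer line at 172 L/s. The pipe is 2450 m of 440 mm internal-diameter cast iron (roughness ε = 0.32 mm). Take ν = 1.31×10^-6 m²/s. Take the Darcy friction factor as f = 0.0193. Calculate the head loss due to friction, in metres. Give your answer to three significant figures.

V = 4Q/(πD²) = 4·0.172/(π·0.440²) = 1.131 m/s
h_f = f(L/D)V²/(2g) = 0.01930·(2450/0.440)·1.131²/(2·9.81) = 7.009 m

h_f ≈ 7.01 m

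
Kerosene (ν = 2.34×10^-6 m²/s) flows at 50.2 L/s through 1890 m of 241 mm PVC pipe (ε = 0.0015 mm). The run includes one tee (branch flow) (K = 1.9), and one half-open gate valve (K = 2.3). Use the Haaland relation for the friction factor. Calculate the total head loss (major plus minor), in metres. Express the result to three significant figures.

V = 4Q/(πD²) = 1.100 m/s; V²/2g = 0.06172 m
Re = 1.13×10^5, ε/D = 6.22×10^-6 → f = 0.01739 (Haaland)
Major: h_f = f(L/D)·V²/2g = 0.01739·7842·0.06172 = 8.418 m
Minor: ΣK = 4.20; h_m = ΣK·V²/2g = 0.2592 m
Total H_L = 8.418 + 0.2592 = 8.678 m

H_L ≈ 8.68 m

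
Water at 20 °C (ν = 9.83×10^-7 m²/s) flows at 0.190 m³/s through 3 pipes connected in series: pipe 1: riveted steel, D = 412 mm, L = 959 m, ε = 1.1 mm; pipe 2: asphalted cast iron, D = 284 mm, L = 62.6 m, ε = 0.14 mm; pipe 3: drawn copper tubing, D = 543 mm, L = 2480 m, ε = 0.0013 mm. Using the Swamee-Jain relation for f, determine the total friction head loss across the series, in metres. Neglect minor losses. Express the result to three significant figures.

Pipe 1: V = 1.425 m/s, Re = 5.97×10^5, ε/D = 0.00267, f = 0.02568, h_1 = f(L/D)V²/2g = 6.187 m
Pipe 2: V = 2.999 m/s, Re = 8.67×10^5, ε/D = 4.93×10^-4, f = 0.01733, h_2 = f(L/D)V²/2g = 1.752 m
Pipe 3: V = 0.8205 m/s, Re = 4.53×10^5, ε/D = 2.39×10^-6, f = 0.01336, h_3 = f(L/D)V²/2g = 2.094 m
Series → Q common, losses add: H = Σh = 10.03 m

H ≈ 10.0 m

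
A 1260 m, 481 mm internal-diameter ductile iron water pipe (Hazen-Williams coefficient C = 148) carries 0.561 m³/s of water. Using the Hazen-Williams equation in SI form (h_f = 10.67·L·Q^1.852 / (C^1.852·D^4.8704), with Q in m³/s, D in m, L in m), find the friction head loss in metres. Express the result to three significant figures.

h_f ≈ 15.6 m

h_f = 10.67·1260·0.561^1.852 / (148^1.852·0.481^4.8704) = 15.57 m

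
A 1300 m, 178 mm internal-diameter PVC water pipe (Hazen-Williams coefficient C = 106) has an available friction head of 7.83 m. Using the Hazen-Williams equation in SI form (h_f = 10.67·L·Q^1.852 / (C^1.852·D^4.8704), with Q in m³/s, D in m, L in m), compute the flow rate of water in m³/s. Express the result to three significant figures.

Rearranging: Q = [h_f·C^1.852·D^4.8704 / (10.67·L)]^(1/1.852)
Q = [7.83·106^1.852·0.178^4.8704 / (10.67·1300)]^0.540 = 0.01996 m³/s

Q ≈ 0.0200 m³/s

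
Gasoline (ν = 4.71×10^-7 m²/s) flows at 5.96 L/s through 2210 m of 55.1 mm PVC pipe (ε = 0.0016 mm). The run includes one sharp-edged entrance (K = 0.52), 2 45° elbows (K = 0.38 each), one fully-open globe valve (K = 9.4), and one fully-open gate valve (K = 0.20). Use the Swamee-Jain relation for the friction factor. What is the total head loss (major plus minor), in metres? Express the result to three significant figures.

V = 4Q/(πD²) = 2.500 m/s; V²/2g = 0.3184 m
Re = 2.92×10^5, ε/D = 2.90×10^-5 → f = 0.01477 (Swamee-Jain)
Major: h_f = f(L/D)·V²/2g = 0.01477·40109·0.3184 = 188.7 m
Minor: ΣK = 10.9; h_m = ΣK·V²/2g = 3.464 m
Total H_L = 188.7 + 3.464 = 192.1 m

H_L ≈ 192 m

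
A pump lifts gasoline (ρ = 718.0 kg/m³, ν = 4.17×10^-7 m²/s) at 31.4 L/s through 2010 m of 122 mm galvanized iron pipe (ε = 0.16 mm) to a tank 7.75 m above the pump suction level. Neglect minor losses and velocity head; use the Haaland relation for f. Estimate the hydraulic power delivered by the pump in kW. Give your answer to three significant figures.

P_hyd ≈ 30.3 kW

V = 4Q/(πD²) = 2.686 m/s; Re = 7.86×10^5; ε/D = 0.00131; f = 0.02132
h_f = f(L/D)V²/2g = 129.2 m
Total head H = z + h_f = 7.75 + 129.2 = 136.9 m
P_hyd = ρgQH = 718.0·9.81·0.0314·136.9 = 30.28 kW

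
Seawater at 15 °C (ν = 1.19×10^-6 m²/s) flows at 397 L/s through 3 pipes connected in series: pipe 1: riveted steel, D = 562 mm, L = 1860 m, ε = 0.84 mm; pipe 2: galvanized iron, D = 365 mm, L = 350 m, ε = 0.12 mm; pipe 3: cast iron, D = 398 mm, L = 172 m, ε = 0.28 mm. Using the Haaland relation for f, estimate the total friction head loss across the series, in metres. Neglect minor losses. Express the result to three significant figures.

Pipe 1: V = 1.600 m/s, Re = 7.56×10^5, ε/D = 0.00149, f = 0.02201, h_1 = f(L/D)V²/2g = 9.511 m
Pipe 2: V = 3.794 m/s, Re = 1.16×10^6, ε/D = 3.29×10^-4, f = 0.01578, h_2 = f(L/D)V²/2g = 11.10 m
Pipe 3: V = 3.191 m/s, Re = 1.07×10^6, ε/D = 7.04×10^-4, f = 0.01842, h_3 = f(L/D)V²/2g = 4.130 m
Series → Q common, losses add: H = Σh = 24.74 m

H ≈ 24.7 m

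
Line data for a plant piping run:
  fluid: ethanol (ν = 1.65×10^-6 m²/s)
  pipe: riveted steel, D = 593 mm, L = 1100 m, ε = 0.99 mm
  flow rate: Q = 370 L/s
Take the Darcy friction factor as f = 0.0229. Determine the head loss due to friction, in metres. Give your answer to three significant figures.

V = 4Q/(πD²) = 4·0.370/(π·0.593²) = 1.340 m/s
h_f = f(L/D)V²/(2g) = 0.02290·(1100/0.593)·1.340²/(2·9.81) = 3.886 m

h_f ≈ 3.89 m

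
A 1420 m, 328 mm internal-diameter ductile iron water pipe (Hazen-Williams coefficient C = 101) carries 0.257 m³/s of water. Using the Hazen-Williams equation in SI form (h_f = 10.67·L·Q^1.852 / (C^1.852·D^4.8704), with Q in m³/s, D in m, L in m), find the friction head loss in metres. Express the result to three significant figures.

h_f = 10.67·1420·0.257^1.852 / (101^1.852·0.328^4.8704) = 54.14 m

h_f ≈ 54.1 m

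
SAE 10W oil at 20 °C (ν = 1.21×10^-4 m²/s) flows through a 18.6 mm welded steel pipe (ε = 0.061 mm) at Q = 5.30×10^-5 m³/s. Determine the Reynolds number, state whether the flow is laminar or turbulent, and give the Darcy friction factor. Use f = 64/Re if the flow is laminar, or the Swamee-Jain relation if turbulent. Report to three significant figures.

V = 4Q/(πD²) = 0.1951 m/s
Re = VD/ν = 0.1951·0.0186/1.21×10^-4 = 30.0
Re < 2300 → laminar → f = 64/Re = 2.134

Re ≈ 30.0; laminar; f = 64/Re ≈ 2.13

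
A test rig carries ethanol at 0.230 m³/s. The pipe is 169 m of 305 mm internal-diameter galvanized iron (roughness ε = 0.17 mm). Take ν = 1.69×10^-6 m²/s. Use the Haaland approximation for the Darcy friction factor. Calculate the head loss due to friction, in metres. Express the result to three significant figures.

h_f ≈ 4.99 m

V = 4Q/(πD²) = 4·0.230/(π·0.305²) = 3.148 m/s
Re = VD/ν = 3.148·0.305/1.69×10^-6 = 5.68×10^5 → turbulent
ε/D = 0.17/305 = 5.57×10^-4
Haaland: f = 0.01784
h_f = f(L/D)V²/(2g) = 0.01784·(169/0.305)·3.148²/(2·9.81) = 4.994 m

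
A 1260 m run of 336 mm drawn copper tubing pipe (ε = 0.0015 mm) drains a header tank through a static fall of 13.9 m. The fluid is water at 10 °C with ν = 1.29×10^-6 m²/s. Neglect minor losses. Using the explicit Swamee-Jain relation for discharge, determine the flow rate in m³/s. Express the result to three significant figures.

Q ≈ 0.212 m³/s

Swamee-Jain (Type II): Q = -0.965·√(gD⁵h_f/L)·ln[ε/(3.7D) + √(3.17ν²L/(gD³h_f))]
√(gD⁵h_f/L) = √(9.81·0.336⁵·13.9/1260) = 0.02153
ε/(3.7D) = 1.21×10^-6; √(3.17ν²L/(gD³h_f)) = 3.58×10^-5
Q = -0.965·0.02153·ln(3.705×10^-5) = 0.2120 m³/s
Check: V = 2.39 m/s, Re = 6.23×10^5, f = 0.01267, h_f = 13.8 m ≈ 13.9 m ✓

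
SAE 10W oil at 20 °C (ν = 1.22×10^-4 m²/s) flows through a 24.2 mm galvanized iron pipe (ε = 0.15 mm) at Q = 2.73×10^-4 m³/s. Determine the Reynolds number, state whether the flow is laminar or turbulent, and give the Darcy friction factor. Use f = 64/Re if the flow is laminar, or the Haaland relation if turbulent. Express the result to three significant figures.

V = 4Q/(πD²) = 0.5935 m/s
Re = VD/ν = 0.5935·0.0242/1.22×10^-4 = 118
Re < 2300 → laminar → f = 64/Re = 0.5436

Re ≈ 118; laminar; f = 64/Re ≈ 0.544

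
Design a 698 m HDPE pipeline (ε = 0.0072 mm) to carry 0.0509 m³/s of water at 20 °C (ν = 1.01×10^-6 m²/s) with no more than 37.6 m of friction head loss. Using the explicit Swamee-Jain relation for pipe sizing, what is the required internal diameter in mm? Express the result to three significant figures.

Swamee-Jain (Type III): D = 0.66·[ε^1.25·(LQ²/(gh_f))^4.75 + ν·Q^9.4·(L/(gh_f))^5.2]^0.04
LQ²/(gh_f) = 0.004903; L/(gh_f) = 1.892
Term 1 = ε^1.25·(…)^4.75 = 3.99×10^-18; Term 2 = ν·Q^9.4·(…)^5.2 = 1.94×10^-17
D = 0.66·(3.99×10^-18 + 1.94×10^-17)^0.04 = 0.1427 m = 143 mm
Check: V = 3.18 m/s, Re = 4.50×10^5, f = 0.01405, h_f = 35.5 m ≈ 37.6 m ✓

D ≈ 143 mm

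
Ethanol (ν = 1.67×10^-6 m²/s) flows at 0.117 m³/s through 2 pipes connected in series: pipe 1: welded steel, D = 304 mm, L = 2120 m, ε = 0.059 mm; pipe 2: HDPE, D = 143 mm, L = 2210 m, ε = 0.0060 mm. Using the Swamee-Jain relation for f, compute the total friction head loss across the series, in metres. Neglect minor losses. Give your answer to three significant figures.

Pipe 1: V = 1.612 m/s, Re = 2.93×10^5, ε/D = 1.94×10^-4, f = 0.01630, h_1 = f(L/D)V²/2g = 15.06 m
Pipe 2: V = 7.285 m/s, Re = 6.24×10^5, ε/D = 4.20×10^-5, f = 0.01331, h_2 = f(L/D)V²/2g = 556.2 m
Series → Q common, losses add: H = Σh = 571.3 m

H ≈ 571 m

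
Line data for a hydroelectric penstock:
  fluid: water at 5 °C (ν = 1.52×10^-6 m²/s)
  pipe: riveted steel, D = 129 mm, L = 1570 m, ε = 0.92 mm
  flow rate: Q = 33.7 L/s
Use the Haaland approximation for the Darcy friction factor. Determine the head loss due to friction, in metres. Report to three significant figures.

V = 4Q/(πD²) = 4·0.0337/(π·0.129²) = 2.578 m/s
Re = VD/ν = 2.578·0.129/1.52×10^-6 = 2.19×10^5 → turbulent
ε/D = 0.92/129 = 0.00713
Haaland: f = 0.03430
h_f = f(L/D)V²/(2g) = 0.03430·(1570/0.129)·2.578²/(2·9.81) = 141.5 m

h_f ≈ 141 m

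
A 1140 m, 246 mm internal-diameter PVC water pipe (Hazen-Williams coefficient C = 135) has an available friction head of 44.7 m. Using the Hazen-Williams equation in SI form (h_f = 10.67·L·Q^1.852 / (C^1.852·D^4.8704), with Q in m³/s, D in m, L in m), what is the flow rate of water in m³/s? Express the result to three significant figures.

Q ≈ 0.164 m³/s

Rearranging: Q = [h_f·C^1.852·D^4.8704 / (10.67·L)]^(1/1.852)
Q = [44.7·135^1.852·0.246^4.8704 / (10.67·1140)]^0.540 = 0.1637 m³/s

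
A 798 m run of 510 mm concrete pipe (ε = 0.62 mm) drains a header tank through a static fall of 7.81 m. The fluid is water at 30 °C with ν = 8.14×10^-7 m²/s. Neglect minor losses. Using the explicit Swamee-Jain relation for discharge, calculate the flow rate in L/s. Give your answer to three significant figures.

Q ≈ 443 L/s

Swamee-Jain (Type II): Q = -0.965·√(gD⁵h_f/L)·ln[ε/(3.7D) + √(3.17ν²L/(gD³h_f))]
√(gD⁵h_f/L) = √(9.81·0.510⁵·7.81/798) = 0.05756
ε/(3.7D) = 3.29×10^-4; √(3.17ν²L/(gD³h_f)) = 1.28×10^-5
Q = -0.965·0.05756·ln(3.414×10^-4) = 0.4434 m³/s
Check: V = 2.17 m/s, Re = 1.36×10^6, f = 0.02087, h_f = 7.84 m ≈ 7.81 m ✓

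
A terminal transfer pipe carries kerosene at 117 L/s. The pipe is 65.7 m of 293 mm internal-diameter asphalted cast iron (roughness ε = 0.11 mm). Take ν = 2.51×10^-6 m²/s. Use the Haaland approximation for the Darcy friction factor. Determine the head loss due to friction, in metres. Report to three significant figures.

h_f ≈ 0.617 m

V = 4Q/(πD²) = 4·0.117/(π·0.293²) = 1.735 m/s
Re = VD/ν = 1.735·0.293/2.51×10^-6 = 2.03×10^5 → turbulent
ε/D = 0.11/293 = 3.75×10^-4
Haaland: f = 0.01793
h_f = f(L/D)V²/(2g) = 0.01793·(65.7/0.293)·1.735²/(2·9.81) = 0.6170 m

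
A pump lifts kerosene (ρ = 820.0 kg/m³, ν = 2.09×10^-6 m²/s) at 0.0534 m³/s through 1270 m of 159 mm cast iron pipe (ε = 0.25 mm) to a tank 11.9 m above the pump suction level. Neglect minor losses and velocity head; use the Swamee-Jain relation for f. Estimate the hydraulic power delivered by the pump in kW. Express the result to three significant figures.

V = 4Q/(πD²) = 2.689 m/s; Re = 2.05×10^5; ε/D = 0.00157; f = 0.02318
h_f = f(L/D)V²/2g = 68.27 m
Total head H = z + h_f = 11.9 + 68.27 = 80.17 m
P_hyd = ρgQH = 820.0·9.81·0.0534·80.17 = 34.44 kW

P_hyd ≈ 34.4 kW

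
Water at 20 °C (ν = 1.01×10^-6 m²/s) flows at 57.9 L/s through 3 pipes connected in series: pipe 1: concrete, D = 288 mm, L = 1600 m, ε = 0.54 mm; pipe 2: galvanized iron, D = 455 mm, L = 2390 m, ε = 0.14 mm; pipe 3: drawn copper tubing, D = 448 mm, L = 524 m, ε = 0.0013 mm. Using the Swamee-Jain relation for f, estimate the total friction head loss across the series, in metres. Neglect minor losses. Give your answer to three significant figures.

H ≈ 6.10 m

Pipe 1: V = 0.8888 m/s, Re = 2.53×10^5, ε/D = 0.00188, f = 0.02392, h_1 = f(L/D)V²/2g = 5.352 m
Pipe 2: V = 0.3561 m/s, Re = 1.60×10^5, ε/D = 3.08×10^-4, f = 0.01831, h_2 = f(L/D)V²/2g = 0.6216 m
Pipe 3: V = 0.3673 m/s, Re = 1.63×10^5, ε/D = 2.90×10^-6, f = 0.01620, h_3 = f(L/D)V²/2g = 0.1303 m
Series → Q common, losses add: H = Σh = 6.103 m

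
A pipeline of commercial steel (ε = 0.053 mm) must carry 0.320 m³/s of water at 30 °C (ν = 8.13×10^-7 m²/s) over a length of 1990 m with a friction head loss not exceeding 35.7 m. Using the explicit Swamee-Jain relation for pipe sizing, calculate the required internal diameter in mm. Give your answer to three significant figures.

Swamee-Jain (Type III): D = 0.66·[ε^1.25·(LQ²/(gh_f))^4.75 + ν·Q^9.4·(L/(gh_f))^5.2]^0.04
LQ²/(gh_f) = 0.5819; L/(gh_f) = 5.682
Term 1 = ε^1.25·(…)^4.75 = 3.45×10^-7; Term 2 = ν·Q^9.4·(…)^5.2 = 1.52×10^-7
D = 0.66·(3.45×10^-7 + 1.52×10^-7)^0.04 = 0.3693 m = 369 mm
Check: V = 2.99 m/s, Re = 1.36×10^6, f = 0.01384, h_f = 33.9 m ≈ 35.7 m ✓

D ≈ 369 mm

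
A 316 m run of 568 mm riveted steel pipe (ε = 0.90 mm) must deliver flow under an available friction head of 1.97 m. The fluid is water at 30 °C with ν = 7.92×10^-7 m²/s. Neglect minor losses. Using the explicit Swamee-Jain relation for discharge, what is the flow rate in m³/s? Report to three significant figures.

Q ≈ 0.448 m³/s

Swamee-Jain (Type II): Q = -0.965·√(gD⁵h_f/L)·ln[ε/(3.7D) + √(3.17ν²L/(gD³h_f))]
√(gD⁵h_f/L) = √(9.81·0.568⁵·1.97/316) = 0.06013
ε/(3.7D) = 4.28×10^-4; √(3.17ν²L/(gD³h_f)) = 1.33×10^-5
Q = -0.965·0.06013·ln(4.416×10^-4) = 0.4483 m³/s
Check: V = 1.77 m/s, Re = 1.27×10^6, f = 0.02228, h_f = 1.98 m ≈ 1.97 m ✓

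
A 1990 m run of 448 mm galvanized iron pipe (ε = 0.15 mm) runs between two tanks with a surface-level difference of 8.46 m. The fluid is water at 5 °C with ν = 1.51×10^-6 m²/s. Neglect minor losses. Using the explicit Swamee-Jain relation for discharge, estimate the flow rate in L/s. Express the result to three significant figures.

Swamee-Jain (Type II): Q = -0.965·√(gD⁵h_f/L)·ln[ε/(3.7D) + √(3.17ν²L/(gD³h_f))]
√(gD⁵h_f/L) = √(9.81·0.448⁵·8.46/1990) = 0.02743
ε/(3.7D) = 9.05×10^-5; √(3.17ν²L/(gD³h_f)) = 4.39×10^-5
Q = -0.965·0.02743·ln(1.344×10^-4) = 0.2360 m³/s
Check: V = 1.50 m/s, Re = 4.44×10^5, f = 0.01678, h_f = 8.51 m ≈ 8.46 m ✓

Q ≈ 236 L/s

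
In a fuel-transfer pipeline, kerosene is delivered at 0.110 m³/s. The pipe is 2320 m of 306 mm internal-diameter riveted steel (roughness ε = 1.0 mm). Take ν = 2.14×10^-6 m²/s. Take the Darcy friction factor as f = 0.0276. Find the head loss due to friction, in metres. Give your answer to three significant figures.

V = 4Q/(πD²) = 4·0.110/(π·0.306²) = 1.496 m/s
h_f = f(L/D)V²/(2g) = 0.02760·(2320/0.306)·1.496²/(2·9.81) = 23.86 m

h_f ≈ 23.9 m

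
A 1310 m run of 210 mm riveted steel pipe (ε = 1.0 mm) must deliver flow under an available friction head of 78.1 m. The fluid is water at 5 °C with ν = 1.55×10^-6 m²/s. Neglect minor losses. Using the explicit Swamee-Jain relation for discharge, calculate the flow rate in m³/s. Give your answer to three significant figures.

Swamee-Jain (Type II): Q = -0.965·√(gD⁵h_f/L)·ln[ε/(3.7D) + √(3.17ν²L/(gD³h_f))]
√(gD⁵h_f/L) = √(9.81·0.210⁵·78.1/1310) = 0.01546
ε/(3.7D) = 0.00129; √(3.17ν²L/(gD³h_f)) = 3.75×10^-5
Q = -0.965·0.01546·ln(0.001324) = 0.09883 m³/s
Check: V = 2.85 m/s, Re = 3.87×10^5, f = 0.03030, h_f = 78.4 m ≈ 78.1 m ✓

Q ≈ 0.0988 m³/s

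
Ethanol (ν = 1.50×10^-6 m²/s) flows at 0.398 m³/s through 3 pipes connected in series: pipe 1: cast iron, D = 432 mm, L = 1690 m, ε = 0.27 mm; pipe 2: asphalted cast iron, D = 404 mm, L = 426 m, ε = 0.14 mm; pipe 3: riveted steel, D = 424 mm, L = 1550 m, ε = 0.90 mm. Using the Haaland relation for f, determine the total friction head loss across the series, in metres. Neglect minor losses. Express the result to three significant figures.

H ≈ 70.5 m

Pipe 1: V = 2.715 m/s, Re = 7.82×10^5, ε/D = 6.25×10^-4, f = 0.01808, h_1 = f(L/D)V²/2g = 26.58 m
Pipe 2: V = 3.105 m/s, Re = 8.36×10^5, ε/D = 3.47×10^-4, f = 0.01611, h_2 = f(L/D)V²/2g = 8.348 m
Pipe 3: V = 2.819 m/s, Re = 7.97×10^5, ε/D = 0.00212, f = 0.02404, h_3 = f(L/D)V²/2g = 35.59 m
Series → Q common, losses add: H = Σh = 70.51 m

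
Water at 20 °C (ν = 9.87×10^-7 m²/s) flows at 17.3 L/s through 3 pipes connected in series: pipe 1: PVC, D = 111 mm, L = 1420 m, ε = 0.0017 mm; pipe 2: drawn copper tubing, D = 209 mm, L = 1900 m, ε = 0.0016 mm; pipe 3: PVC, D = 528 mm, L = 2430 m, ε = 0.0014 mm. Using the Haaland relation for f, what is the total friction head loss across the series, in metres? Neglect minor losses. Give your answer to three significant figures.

H ≈ 34.6 m

Pipe 1: V = 1.788 m/s, Re = 2.01×10^5, ε/D = 1.53×10^-5, f = 0.01558, h_1 = f(L/D)V²/2g = 32.46 m
Pipe 2: V = 0.5043 m/s, Re = 1.07×10^5, ε/D = 7.66×10^-6, f = 0.01761, h_2 = f(L/D)V²/2g = 2.075 m
Pipe 3: V = 0.07901 m/s, Re = 4.23×10^4, ε/D = 2.65×10^-6, f = 0.02152, h_3 = f(L/D)V²/2g = 0.03152 m
Series → Q common, losses add: H = Σh = 34.57 m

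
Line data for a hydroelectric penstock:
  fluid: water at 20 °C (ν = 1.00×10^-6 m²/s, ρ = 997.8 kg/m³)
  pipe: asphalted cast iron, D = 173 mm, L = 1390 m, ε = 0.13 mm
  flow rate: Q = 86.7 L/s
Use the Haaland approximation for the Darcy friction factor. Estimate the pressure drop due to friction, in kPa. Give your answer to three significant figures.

Δp ≈ 1030 kPa

V = 4Q/(πD²) = 4·0.0867/(π·0.173²) = 3.688 m/s
Re = VD/ν = 3.688·0.173/1.00×10^-6 = 6.38×10^5 → turbulent
ε/D = 0.13/173 = 7.51×10^-4
Haaland: f = 0.01888
h_f = f(L/D)V²/(2g) = 0.01888·(1390/0.173)·3.688²/(2·9.81) = 105.2 m
Δp = ρg·h_f = 997.8·9.81·105.2 = 1030 kPa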